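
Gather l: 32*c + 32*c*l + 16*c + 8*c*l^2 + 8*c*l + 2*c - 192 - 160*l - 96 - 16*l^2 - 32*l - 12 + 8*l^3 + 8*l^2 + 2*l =50*c + 8*l^3 + l^2*(8*c - 8) + l*(40*c - 190) - 300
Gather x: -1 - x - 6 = -x - 7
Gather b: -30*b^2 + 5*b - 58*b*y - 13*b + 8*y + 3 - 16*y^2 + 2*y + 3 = -30*b^2 + b*(-58*y - 8) - 16*y^2 + 10*y + 6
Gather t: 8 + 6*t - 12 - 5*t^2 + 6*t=-5*t^2 + 12*t - 4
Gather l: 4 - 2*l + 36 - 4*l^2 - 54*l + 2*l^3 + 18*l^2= 2*l^3 + 14*l^2 - 56*l + 40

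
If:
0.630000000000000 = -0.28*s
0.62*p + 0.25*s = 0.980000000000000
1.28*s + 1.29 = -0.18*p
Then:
No Solution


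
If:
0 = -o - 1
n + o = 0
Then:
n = 1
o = -1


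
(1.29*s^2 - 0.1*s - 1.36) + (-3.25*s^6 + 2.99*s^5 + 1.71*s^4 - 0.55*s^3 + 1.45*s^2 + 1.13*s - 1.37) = -3.25*s^6 + 2.99*s^5 + 1.71*s^4 - 0.55*s^3 + 2.74*s^2 + 1.03*s - 2.73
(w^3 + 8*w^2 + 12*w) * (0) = 0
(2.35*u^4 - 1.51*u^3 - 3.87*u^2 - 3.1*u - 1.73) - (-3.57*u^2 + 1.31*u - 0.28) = 2.35*u^4 - 1.51*u^3 - 0.3*u^2 - 4.41*u - 1.45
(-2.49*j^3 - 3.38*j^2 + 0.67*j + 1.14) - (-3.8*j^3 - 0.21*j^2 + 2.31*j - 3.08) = 1.31*j^3 - 3.17*j^2 - 1.64*j + 4.22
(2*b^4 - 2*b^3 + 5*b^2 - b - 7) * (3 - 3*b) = -6*b^5 + 12*b^4 - 21*b^3 + 18*b^2 + 18*b - 21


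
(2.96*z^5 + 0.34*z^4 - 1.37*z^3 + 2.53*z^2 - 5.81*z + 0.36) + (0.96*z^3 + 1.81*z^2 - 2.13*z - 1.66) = 2.96*z^5 + 0.34*z^4 - 0.41*z^3 + 4.34*z^2 - 7.94*z - 1.3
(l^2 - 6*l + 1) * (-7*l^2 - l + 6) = -7*l^4 + 41*l^3 + 5*l^2 - 37*l + 6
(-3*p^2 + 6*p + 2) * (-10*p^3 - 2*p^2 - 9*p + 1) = 30*p^5 - 54*p^4 - 5*p^3 - 61*p^2 - 12*p + 2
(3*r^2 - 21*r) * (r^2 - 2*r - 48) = 3*r^4 - 27*r^3 - 102*r^2 + 1008*r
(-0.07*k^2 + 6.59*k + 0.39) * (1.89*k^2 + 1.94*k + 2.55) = -0.1323*k^4 + 12.3193*k^3 + 13.3432*k^2 + 17.5611*k + 0.9945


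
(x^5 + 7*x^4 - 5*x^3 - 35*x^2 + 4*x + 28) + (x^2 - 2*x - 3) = x^5 + 7*x^4 - 5*x^3 - 34*x^2 + 2*x + 25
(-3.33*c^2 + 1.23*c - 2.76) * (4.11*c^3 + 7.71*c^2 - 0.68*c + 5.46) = -13.6863*c^5 - 20.619*c^4 + 0.4041*c^3 - 40.2978*c^2 + 8.5926*c - 15.0696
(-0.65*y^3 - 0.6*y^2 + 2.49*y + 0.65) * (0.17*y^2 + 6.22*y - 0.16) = -0.1105*y^5 - 4.145*y^4 - 3.2047*y^3 + 15.6943*y^2 + 3.6446*y - 0.104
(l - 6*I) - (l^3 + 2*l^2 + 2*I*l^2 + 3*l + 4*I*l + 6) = -l^3 - 2*l^2 - 2*I*l^2 - 2*l - 4*I*l - 6 - 6*I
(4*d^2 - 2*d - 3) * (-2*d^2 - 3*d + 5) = -8*d^4 - 8*d^3 + 32*d^2 - d - 15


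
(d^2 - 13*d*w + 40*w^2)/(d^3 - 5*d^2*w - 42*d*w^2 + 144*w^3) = (-d + 5*w)/(-d^2 - 3*d*w + 18*w^2)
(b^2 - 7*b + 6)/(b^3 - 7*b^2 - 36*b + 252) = (b - 1)/(b^2 - b - 42)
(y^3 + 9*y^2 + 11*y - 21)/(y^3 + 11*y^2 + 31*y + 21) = (y - 1)/(y + 1)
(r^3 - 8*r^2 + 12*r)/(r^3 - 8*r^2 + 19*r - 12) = r*(r^2 - 8*r + 12)/(r^3 - 8*r^2 + 19*r - 12)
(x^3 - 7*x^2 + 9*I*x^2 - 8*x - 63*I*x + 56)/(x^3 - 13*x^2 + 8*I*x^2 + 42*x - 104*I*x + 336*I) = (x + I)/(x - 6)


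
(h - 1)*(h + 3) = h^2 + 2*h - 3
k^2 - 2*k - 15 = (k - 5)*(k + 3)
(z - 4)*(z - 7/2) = z^2 - 15*z/2 + 14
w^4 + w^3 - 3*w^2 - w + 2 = (w - 1)^2*(w + 1)*(w + 2)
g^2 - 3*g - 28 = (g - 7)*(g + 4)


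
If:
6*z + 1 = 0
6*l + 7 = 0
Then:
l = -7/6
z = -1/6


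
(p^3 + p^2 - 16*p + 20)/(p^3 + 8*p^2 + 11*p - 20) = (p^2 - 4*p + 4)/(p^2 + 3*p - 4)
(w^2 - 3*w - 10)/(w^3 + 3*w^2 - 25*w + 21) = (w^2 - 3*w - 10)/(w^3 + 3*w^2 - 25*w + 21)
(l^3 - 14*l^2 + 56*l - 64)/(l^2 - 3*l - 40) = (l^2 - 6*l + 8)/(l + 5)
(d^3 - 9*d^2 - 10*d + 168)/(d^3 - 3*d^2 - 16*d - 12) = (d^2 - 3*d - 28)/(d^2 + 3*d + 2)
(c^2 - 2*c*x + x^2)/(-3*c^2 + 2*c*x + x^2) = (-c + x)/(3*c + x)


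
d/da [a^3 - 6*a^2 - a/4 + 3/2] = 3*a^2 - 12*a - 1/4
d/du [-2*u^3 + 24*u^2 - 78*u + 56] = -6*u^2 + 48*u - 78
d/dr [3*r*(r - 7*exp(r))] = -21*r*exp(r) + 6*r - 21*exp(r)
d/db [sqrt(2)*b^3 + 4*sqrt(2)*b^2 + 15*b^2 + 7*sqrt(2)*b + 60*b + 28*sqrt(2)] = 3*sqrt(2)*b^2 + 8*sqrt(2)*b + 30*b + 7*sqrt(2) + 60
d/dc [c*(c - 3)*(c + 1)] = 3*c^2 - 4*c - 3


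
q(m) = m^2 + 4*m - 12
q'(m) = 2*m + 4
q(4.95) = 32.30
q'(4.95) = 13.90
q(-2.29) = -15.92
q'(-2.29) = -0.58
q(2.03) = 0.24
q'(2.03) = 8.06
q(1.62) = -2.90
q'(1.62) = 7.24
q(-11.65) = 77.12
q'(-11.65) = -19.30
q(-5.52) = -3.61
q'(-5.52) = -7.04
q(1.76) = -1.86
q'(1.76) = 7.52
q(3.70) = 16.49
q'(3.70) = 11.40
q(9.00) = 105.00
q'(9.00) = 22.00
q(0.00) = -12.00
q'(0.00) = 4.00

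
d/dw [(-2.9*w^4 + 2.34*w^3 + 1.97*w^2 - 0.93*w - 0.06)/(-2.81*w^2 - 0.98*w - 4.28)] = (16.298*w^5 + 1.9506*w^4 + 45.0616*w^3 - 34.5895*w^2 - 17.2004*w + 3.9216)/(7.8961*w^4 + 5.5076*w^3 + 25.014*w^2 + 8.3888*w + 18.3184)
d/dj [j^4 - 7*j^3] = j^2*(4*j - 21)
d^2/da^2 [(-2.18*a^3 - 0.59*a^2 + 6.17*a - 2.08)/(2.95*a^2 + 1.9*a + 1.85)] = (5.6843418860808e-14*a^4 + 122.05785*a^3 - 135.26385*a^2 - 316.75335*a - 39.72805)/(25.672375*a^6 + 49.60425*a^5 + 80.247375*a^4 + 69.0745*a^3 + 50.324625*a^2 + 19.50825*a + 6.331625)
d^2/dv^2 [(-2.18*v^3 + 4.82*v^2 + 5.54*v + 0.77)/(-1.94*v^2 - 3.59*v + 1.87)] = (-1.4210854715202e-14*v^4 + 97.4473800000001*v^3 - 210.113772*v^2 - 107.025072*v - 133.527966)/(7.301384*v^6 + 40.533972*v^5 + 53.894946*v^4 - 31.874533*v^3 - 51.950283*v^2 + 37.661613*v - 6.539203)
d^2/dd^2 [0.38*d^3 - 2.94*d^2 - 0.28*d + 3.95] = 2.28*d - 5.88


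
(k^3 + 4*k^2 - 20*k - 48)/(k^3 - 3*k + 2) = (k^2 + 2*k - 24)/(k^2 - 2*k + 1)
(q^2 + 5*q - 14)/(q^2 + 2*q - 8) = (q + 7)/(q + 4)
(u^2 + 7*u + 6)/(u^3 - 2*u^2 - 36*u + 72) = (u + 1)/(u^2 - 8*u + 12)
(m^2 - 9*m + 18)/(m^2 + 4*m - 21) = (m - 6)/(m + 7)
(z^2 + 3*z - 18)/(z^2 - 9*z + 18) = (z + 6)/(z - 6)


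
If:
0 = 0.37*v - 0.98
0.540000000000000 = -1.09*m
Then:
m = -0.50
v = 2.65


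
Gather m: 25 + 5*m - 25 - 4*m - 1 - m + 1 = 0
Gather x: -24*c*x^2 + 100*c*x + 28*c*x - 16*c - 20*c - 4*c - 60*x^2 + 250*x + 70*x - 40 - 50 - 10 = -40*c + x^2*(-24*c - 60) + x*(128*c + 320) - 100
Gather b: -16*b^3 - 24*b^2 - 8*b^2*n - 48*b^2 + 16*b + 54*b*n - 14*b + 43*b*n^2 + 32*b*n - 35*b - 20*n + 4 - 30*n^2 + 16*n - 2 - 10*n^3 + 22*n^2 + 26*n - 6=-16*b^3 + b^2*(-8*n - 72) + b*(43*n^2 + 86*n - 33) - 10*n^3 - 8*n^2 + 22*n - 4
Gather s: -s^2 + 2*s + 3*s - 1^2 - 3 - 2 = -s^2 + 5*s - 6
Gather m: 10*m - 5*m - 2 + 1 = 5*m - 1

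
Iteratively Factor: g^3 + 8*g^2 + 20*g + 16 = (g + 4)*(g^2 + 4*g + 4) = (g + 2)*(g + 4)*(g + 2)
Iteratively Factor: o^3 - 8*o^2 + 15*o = (o - 3)*(o^2 - 5*o) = o*(o - 3)*(o - 5)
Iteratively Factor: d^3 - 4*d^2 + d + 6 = (d - 2)*(d^2 - 2*d - 3) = (d - 2)*(d + 1)*(d - 3)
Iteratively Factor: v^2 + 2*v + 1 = (v + 1)*(v + 1)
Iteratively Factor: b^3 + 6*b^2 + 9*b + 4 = (b + 1)*(b^2 + 5*b + 4) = (b + 1)^2*(b + 4)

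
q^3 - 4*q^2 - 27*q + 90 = (q - 6)*(q - 3)*(q + 5)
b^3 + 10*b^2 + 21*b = b*(b + 3)*(b + 7)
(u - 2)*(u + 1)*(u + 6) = u^3 + 5*u^2 - 8*u - 12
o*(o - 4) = o^2 - 4*o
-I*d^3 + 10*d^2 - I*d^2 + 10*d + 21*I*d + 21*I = (d + 3*I)*(d + 7*I)*(-I*d - I)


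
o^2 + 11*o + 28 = (o + 4)*(o + 7)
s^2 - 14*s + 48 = (s - 8)*(s - 6)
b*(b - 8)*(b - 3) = b^3 - 11*b^2 + 24*b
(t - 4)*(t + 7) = t^2 + 3*t - 28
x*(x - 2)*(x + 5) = x^3 + 3*x^2 - 10*x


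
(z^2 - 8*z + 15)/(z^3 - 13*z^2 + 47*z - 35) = (z - 3)/(z^2 - 8*z + 7)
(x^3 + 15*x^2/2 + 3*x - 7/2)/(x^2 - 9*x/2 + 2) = (x^2 + 8*x + 7)/(x - 4)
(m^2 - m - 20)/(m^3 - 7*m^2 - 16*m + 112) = (m - 5)/(m^2 - 11*m + 28)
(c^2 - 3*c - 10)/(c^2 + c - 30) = (c + 2)/(c + 6)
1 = 1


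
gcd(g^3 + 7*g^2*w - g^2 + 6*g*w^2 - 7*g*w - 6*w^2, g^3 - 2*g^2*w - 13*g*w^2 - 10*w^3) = g + w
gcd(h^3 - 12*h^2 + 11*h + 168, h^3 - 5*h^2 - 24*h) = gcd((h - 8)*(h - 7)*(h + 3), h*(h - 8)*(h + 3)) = h^2 - 5*h - 24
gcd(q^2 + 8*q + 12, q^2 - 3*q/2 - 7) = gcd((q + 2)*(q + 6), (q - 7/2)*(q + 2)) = q + 2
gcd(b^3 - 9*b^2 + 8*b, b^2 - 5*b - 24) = b - 8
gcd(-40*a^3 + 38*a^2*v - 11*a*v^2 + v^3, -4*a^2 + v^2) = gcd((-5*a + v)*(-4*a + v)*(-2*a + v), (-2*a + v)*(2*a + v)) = -2*a + v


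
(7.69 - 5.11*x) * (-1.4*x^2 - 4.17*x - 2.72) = 7.154*x^3 + 10.5427*x^2 - 18.1681*x - 20.9168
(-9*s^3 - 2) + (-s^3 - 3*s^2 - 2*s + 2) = -10*s^3 - 3*s^2 - 2*s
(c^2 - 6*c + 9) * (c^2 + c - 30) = c^4 - 5*c^3 - 27*c^2 + 189*c - 270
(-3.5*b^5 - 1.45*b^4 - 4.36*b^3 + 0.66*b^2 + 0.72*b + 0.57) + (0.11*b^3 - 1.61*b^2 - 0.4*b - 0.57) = -3.5*b^5 - 1.45*b^4 - 4.25*b^3 - 0.95*b^2 + 0.32*b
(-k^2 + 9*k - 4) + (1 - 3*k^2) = -4*k^2 + 9*k - 3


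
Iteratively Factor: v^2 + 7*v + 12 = (v + 4)*(v + 3)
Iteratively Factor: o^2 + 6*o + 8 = (o + 4)*(o + 2)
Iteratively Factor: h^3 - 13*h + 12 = (h - 1)*(h^2 + h - 12) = (h - 3)*(h - 1)*(h + 4)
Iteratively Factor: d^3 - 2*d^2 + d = (d - 1)*(d^2 - d) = d*(d - 1)*(d - 1)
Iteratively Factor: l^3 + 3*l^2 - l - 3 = (l - 1)*(l^2 + 4*l + 3) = (l - 1)*(l + 1)*(l + 3)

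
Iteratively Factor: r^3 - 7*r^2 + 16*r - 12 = (r - 2)*(r^2 - 5*r + 6) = (r - 2)^2*(r - 3)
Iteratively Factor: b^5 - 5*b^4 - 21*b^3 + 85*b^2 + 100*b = (b)*(b^4 - 5*b^3 - 21*b^2 + 85*b + 100) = b*(b - 5)*(b^3 - 21*b - 20) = b*(b - 5)*(b + 1)*(b^2 - b - 20) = b*(b - 5)^2*(b + 1)*(b + 4)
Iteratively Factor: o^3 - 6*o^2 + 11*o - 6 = (o - 3)*(o^2 - 3*o + 2) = (o - 3)*(o - 2)*(o - 1)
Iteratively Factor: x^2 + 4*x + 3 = (x + 1)*(x + 3)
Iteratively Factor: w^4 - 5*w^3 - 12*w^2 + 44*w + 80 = (w - 4)*(w^3 - w^2 - 16*w - 20) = (w - 5)*(w - 4)*(w^2 + 4*w + 4) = (w - 5)*(w - 4)*(w + 2)*(w + 2)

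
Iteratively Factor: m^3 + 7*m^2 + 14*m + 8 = (m + 2)*(m^2 + 5*m + 4) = (m + 1)*(m + 2)*(m + 4)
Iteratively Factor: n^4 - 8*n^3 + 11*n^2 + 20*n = (n + 1)*(n^3 - 9*n^2 + 20*n) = (n - 4)*(n + 1)*(n^2 - 5*n) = (n - 5)*(n - 4)*(n + 1)*(n)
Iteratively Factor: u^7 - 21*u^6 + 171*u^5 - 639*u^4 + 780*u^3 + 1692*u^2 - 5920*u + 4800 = (u - 3)*(u^6 - 18*u^5 + 117*u^4 - 288*u^3 - 84*u^2 + 1440*u - 1600) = (u - 4)*(u - 3)*(u^5 - 14*u^4 + 61*u^3 - 44*u^2 - 260*u + 400) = (u - 4)*(u - 3)*(u + 2)*(u^4 - 16*u^3 + 93*u^2 - 230*u + 200) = (u - 4)*(u - 3)*(u - 2)*(u + 2)*(u^3 - 14*u^2 + 65*u - 100) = (u - 4)^2*(u - 3)*(u - 2)*(u + 2)*(u^2 - 10*u + 25) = (u - 5)*(u - 4)^2*(u - 3)*(u - 2)*(u + 2)*(u - 5)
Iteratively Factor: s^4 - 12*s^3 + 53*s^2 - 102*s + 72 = (s - 2)*(s^3 - 10*s^2 + 33*s - 36) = (s - 4)*(s - 2)*(s^2 - 6*s + 9) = (s - 4)*(s - 3)*(s - 2)*(s - 3)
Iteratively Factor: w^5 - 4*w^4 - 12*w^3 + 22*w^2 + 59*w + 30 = (w + 1)*(w^4 - 5*w^3 - 7*w^2 + 29*w + 30) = (w - 5)*(w + 1)*(w^3 - 7*w - 6) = (w - 5)*(w + 1)^2*(w^2 - w - 6) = (w - 5)*(w + 1)^2*(w + 2)*(w - 3)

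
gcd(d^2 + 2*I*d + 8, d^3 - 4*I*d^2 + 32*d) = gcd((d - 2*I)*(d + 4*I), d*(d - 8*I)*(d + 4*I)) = d + 4*I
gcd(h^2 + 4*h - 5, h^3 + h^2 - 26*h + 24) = h - 1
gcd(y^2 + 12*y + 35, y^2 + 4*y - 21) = y + 7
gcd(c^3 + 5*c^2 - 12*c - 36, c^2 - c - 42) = c + 6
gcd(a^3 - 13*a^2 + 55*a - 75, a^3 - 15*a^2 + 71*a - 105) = a^2 - 8*a + 15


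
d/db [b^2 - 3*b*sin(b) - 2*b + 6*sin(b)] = -3*b*cos(b) + 2*b - 3*sin(b) + 6*cos(b) - 2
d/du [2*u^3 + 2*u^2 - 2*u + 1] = 6*u^2 + 4*u - 2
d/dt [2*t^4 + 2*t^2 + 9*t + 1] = 8*t^3 + 4*t + 9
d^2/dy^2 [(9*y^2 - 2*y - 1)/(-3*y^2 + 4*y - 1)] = 12*(-15*y^3 + 18*y^2 - 9*y + 2)/(27*y^6 - 108*y^5 + 171*y^4 - 136*y^3 + 57*y^2 - 12*y + 1)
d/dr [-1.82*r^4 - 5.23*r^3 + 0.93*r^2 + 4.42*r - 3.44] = -7.28*r^3 - 15.69*r^2 + 1.86*r + 4.42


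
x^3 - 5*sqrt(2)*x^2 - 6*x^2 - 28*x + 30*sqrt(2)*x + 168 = (x - 6)*(x - 7*sqrt(2))*(x + 2*sqrt(2))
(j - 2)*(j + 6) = j^2 + 4*j - 12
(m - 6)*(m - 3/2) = m^2 - 15*m/2 + 9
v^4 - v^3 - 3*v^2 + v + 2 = (v - 2)*(v - 1)*(v + 1)^2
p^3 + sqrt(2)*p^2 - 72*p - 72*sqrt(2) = (p - 6*sqrt(2))*(p + sqrt(2))*(p + 6*sqrt(2))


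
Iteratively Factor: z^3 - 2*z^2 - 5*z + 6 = (z - 1)*(z^2 - z - 6) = (z - 3)*(z - 1)*(z + 2)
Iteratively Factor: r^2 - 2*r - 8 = (r + 2)*(r - 4)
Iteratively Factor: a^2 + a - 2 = (a + 2)*(a - 1)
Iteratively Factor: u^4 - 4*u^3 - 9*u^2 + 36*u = (u - 3)*(u^3 - u^2 - 12*u) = u*(u - 3)*(u^2 - u - 12) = u*(u - 3)*(u + 3)*(u - 4)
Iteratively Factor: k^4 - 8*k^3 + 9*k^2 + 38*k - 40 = (k + 2)*(k^3 - 10*k^2 + 29*k - 20) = (k - 5)*(k + 2)*(k^2 - 5*k + 4) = (k - 5)*(k - 1)*(k + 2)*(k - 4)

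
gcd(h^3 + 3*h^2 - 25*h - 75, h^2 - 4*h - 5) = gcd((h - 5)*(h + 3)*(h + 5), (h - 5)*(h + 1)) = h - 5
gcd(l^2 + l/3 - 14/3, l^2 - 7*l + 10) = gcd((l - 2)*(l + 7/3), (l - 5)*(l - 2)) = l - 2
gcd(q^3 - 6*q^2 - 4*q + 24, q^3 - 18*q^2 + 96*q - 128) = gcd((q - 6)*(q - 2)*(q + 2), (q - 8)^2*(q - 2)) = q - 2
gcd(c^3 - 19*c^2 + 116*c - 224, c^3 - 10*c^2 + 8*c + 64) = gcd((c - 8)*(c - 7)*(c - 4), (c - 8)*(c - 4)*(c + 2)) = c^2 - 12*c + 32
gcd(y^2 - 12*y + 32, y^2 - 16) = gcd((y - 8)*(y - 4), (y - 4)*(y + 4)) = y - 4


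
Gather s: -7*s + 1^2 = 1 - 7*s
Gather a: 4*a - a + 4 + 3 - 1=3*a + 6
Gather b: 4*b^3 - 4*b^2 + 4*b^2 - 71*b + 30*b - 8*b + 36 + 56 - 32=4*b^3 - 49*b + 60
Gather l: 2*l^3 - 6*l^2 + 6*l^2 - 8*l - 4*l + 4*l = 2*l^3 - 8*l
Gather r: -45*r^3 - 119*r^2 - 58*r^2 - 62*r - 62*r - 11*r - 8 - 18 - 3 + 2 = -45*r^3 - 177*r^2 - 135*r - 27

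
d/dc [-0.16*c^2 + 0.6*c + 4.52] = 0.6 - 0.32*c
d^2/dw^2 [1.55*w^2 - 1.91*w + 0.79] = 3.10000000000000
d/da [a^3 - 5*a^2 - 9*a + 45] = 3*a^2 - 10*a - 9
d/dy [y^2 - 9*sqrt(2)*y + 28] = 2*y - 9*sqrt(2)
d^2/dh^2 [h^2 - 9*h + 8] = 2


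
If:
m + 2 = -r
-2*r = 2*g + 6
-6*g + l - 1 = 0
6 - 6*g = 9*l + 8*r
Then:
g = 21/52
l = 89/26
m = 73/52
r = -177/52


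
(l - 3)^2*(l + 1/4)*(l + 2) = l^4 - 15*l^3/4 - 4*l^2 + 69*l/4 + 9/2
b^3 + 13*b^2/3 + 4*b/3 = b*(b + 1/3)*(b + 4)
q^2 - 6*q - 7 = (q - 7)*(q + 1)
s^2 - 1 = (s - 1)*(s + 1)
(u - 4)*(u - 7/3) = u^2 - 19*u/3 + 28/3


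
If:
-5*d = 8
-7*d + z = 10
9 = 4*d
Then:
No Solution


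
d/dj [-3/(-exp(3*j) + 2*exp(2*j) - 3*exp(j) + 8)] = (-9*exp(2*j) + 12*exp(j) - 9)*exp(j)/(exp(3*j) - 2*exp(2*j) + 3*exp(j) - 8)^2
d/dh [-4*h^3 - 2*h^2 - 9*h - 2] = -12*h^2 - 4*h - 9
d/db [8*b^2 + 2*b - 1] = 16*b + 2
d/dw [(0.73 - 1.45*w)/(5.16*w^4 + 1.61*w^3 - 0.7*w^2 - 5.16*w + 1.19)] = (22.446*w^4 - 10.3982*w^3 - 4.5409*w^2 + 1.022*w + 2.0413)/(26.6256*w^8 + 16.6152*w^7 - 4.6319*w^6 - 55.5052*w^5 - 3.8444*w^4 + 11.0558*w^3 + 24.9596*w^2 - 12.2808*w + 1.4161)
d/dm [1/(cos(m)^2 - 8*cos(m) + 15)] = 2*(cos(m) - 4)*sin(m)/(cos(m)^2 - 8*cos(m) + 15)^2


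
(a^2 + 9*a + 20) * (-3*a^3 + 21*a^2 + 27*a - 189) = -3*a^5 - 6*a^4 + 156*a^3 + 474*a^2 - 1161*a - 3780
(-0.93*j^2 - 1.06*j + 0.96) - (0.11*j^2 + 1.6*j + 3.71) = -1.04*j^2 - 2.66*j - 2.75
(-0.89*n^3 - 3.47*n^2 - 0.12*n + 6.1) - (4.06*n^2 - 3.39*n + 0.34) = -0.89*n^3 - 7.53*n^2 + 3.27*n + 5.76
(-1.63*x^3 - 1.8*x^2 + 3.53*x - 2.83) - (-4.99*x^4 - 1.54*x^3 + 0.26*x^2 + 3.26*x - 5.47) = 4.99*x^4 - 0.0899999999999999*x^3 - 2.06*x^2 + 0.27*x + 2.64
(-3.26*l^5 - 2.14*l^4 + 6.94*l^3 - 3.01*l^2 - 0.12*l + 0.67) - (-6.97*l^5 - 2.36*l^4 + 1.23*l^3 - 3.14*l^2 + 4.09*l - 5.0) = 3.71*l^5 + 0.22*l^4 + 5.71*l^3 + 0.13*l^2 - 4.21*l + 5.67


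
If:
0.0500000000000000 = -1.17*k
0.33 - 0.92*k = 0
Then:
No Solution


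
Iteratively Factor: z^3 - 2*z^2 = (z - 2)*(z^2) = z*(z - 2)*(z)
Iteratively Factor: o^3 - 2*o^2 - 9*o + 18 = (o + 3)*(o^2 - 5*o + 6) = (o - 3)*(o + 3)*(o - 2)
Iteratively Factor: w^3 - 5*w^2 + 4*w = (w - 1)*(w^2 - 4*w) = (w - 4)*(w - 1)*(w)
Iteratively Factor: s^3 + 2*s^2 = (s)*(s^2 + 2*s) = s^2*(s + 2)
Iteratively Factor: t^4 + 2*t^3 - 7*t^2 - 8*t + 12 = (t - 2)*(t^3 + 4*t^2 + t - 6) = (t - 2)*(t + 3)*(t^2 + t - 2) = (t - 2)*(t + 2)*(t + 3)*(t - 1)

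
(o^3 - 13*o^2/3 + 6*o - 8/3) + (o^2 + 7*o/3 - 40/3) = o^3 - 10*o^2/3 + 25*o/3 - 16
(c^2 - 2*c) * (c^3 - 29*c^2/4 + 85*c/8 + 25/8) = c^5 - 37*c^4/4 + 201*c^3/8 - 145*c^2/8 - 25*c/4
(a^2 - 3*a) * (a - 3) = a^3 - 6*a^2 + 9*a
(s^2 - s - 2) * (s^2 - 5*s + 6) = s^4 - 6*s^3 + 9*s^2 + 4*s - 12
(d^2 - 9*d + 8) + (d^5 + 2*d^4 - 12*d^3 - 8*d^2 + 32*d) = d^5 + 2*d^4 - 12*d^3 - 7*d^2 + 23*d + 8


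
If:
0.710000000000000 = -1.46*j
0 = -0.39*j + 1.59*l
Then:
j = -0.49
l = -0.12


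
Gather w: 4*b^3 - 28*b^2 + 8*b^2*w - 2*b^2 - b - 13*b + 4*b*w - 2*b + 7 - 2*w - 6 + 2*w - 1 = 4*b^3 - 30*b^2 - 16*b + w*(8*b^2 + 4*b)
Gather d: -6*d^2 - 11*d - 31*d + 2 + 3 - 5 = -6*d^2 - 42*d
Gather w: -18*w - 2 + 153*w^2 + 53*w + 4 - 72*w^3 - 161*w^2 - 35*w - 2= -72*w^3 - 8*w^2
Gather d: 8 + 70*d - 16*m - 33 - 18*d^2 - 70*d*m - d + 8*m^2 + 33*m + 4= -18*d^2 + d*(69 - 70*m) + 8*m^2 + 17*m - 21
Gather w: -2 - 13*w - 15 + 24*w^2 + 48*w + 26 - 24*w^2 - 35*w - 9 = 0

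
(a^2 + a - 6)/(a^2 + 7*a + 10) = (a^2 + a - 6)/(a^2 + 7*a + 10)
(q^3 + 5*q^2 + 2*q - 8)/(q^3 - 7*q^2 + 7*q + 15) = (q^3 + 5*q^2 + 2*q - 8)/(q^3 - 7*q^2 + 7*q + 15)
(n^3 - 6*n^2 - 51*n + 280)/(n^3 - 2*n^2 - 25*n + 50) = (n^2 - n - 56)/(n^2 + 3*n - 10)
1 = 1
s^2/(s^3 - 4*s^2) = 1/(s - 4)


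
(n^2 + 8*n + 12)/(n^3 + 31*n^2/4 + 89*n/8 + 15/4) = 8*(n + 2)/(8*n^2 + 14*n + 5)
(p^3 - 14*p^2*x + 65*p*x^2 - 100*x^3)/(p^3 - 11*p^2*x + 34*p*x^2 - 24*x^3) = (p^2 - 10*p*x + 25*x^2)/(p^2 - 7*p*x + 6*x^2)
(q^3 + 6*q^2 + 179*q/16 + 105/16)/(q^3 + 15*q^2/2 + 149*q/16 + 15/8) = (4*q^2 + 19*q + 21)/(4*q^2 + 25*q + 6)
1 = 1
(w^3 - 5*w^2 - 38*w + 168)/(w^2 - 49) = (w^2 + 2*w - 24)/(w + 7)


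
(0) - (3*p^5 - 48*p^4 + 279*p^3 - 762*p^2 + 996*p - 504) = -3*p^5 + 48*p^4 - 279*p^3 + 762*p^2 - 996*p + 504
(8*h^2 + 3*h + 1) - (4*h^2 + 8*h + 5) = 4*h^2 - 5*h - 4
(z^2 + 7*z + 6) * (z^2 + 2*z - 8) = z^4 + 9*z^3 + 12*z^2 - 44*z - 48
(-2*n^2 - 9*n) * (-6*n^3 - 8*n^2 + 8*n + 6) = 12*n^5 + 70*n^4 + 56*n^3 - 84*n^2 - 54*n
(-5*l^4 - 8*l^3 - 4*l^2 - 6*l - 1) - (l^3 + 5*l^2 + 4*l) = -5*l^4 - 9*l^3 - 9*l^2 - 10*l - 1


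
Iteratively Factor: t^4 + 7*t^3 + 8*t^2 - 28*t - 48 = (t + 4)*(t^3 + 3*t^2 - 4*t - 12) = (t + 2)*(t + 4)*(t^2 + t - 6) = (t - 2)*(t + 2)*(t + 4)*(t + 3)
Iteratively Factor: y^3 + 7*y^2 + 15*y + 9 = (y + 3)*(y^2 + 4*y + 3) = (y + 1)*(y + 3)*(y + 3)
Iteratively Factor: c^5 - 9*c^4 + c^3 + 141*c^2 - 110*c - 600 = (c + 3)*(c^4 - 12*c^3 + 37*c^2 + 30*c - 200) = (c - 4)*(c + 3)*(c^3 - 8*c^2 + 5*c + 50) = (c - 5)*(c - 4)*(c + 3)*(c^2 - 3*c - 10) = (c - 5)*(c - 4)*(c + 2)*(c + 3)*(c - 5)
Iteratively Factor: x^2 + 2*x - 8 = (x - 2)*(x + 4)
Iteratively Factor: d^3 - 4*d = (d + 2)*(d^2 - 2*d) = (d - 2)*(d + 2)*(d)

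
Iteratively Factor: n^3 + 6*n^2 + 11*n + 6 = (n + 1)*(n^2 + 5*n + 6) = (n + 1)*(n + 2)*(n + 3)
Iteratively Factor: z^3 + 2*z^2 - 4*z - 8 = (z + 2)*(z^2 - 4) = (z + 2)^2*(z - 2)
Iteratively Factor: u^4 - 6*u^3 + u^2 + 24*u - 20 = (u - 5)*(u^3 - u^2 - 4*u + 4) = (u - 5)*(u - 2)*(u^2 + u - 2) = (u - 5)*(u - 2)*(u - 1)*(u + 2)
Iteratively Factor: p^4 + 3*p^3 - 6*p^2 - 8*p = (p)*(p^3 + 3*p^2 - 6*p - 8) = p*(p + 4)*(p^2 - p - 2) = p*(p - 2)*(p + 4)*(p + 1)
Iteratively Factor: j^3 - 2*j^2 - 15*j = (j + 3)*(j^2 - 5*j) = j*(j + 3)*(j - 5)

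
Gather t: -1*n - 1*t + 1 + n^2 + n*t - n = n^2 - 2*n + t*(n - 1) + 1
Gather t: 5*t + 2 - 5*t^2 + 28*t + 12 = -5*t^2 + 33*t + 14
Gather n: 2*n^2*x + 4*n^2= n^2*(2*x + 4)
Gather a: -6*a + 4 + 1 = 5 - 6*a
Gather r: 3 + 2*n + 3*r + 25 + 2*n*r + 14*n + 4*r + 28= 16*n + r*(2*n + 7) + 56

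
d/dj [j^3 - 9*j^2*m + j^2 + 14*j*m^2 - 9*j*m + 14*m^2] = 3*j^2 - 18*j*m + 2*j + 14*m^2 - 9*m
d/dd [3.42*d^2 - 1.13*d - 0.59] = 6.84*d - 1.13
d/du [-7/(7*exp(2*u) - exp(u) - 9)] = (98*exp(u) - 7)*exp(u)/(-7*exp(2*u) + exp(u) + 9)^2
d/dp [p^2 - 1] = 2*p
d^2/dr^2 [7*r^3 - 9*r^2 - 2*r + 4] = 42*r - 18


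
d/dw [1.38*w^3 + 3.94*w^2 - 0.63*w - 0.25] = 4.14*w^2 + 7.88*w - 0.63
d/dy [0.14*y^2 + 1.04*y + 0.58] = 0.28*y + 1.04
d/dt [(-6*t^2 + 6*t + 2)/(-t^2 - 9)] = 2*(3*t^2 + 56*t - 27)/(t^4 + 18*t^2 + 81)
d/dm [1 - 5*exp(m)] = -5*exp(m)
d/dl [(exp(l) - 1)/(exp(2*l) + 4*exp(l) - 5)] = -exp(l)/(exp(2*l) + 10*exp(l) + 25)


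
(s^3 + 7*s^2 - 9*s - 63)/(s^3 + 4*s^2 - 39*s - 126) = (s - 3)/(s - 6)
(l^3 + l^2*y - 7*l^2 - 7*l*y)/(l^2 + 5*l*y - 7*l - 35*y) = l*(l + y)/(l + 5*y)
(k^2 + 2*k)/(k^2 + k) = (k + 2)/(k + 1)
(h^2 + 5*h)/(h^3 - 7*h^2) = (h + 5)/(h*(h - 7))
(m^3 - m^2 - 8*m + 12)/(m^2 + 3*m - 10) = (m^2 + m - 6)/(m + 5)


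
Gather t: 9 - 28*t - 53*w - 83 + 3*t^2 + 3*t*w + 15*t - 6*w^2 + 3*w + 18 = 3*t^2 + t*(3*w - 13) - 6*w^2 - 50*w - 56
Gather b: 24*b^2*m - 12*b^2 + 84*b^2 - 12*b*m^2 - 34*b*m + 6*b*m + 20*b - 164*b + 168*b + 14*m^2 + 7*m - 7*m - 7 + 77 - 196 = b^2*(24*m + 72) + b*(-12*m^2 - 28*m + 24) + 14*m^2 - 126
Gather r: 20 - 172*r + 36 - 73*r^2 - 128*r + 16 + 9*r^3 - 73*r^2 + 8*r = 9*r^3 - 146*r^2 - 292*r + 72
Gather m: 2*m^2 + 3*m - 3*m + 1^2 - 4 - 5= 2*m^2 - 8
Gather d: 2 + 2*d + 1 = 2*d + 3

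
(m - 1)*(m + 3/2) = m^2 + m/2 - 3/2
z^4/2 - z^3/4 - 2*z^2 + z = z*(z/2 + 1)*(z - 2)*(z - 1/2)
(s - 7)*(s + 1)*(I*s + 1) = I*s^3 + s^2 - 6*I*s^2 - 6*s - 7*I*s - 7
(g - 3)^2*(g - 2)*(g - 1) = g^4 - 9*g^3 + 29*g^2 - 39*g + 18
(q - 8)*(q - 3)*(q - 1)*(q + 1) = q^4 - 11*q^3 + 23*q^2 + 11*q - 24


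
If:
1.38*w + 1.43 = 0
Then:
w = -1.04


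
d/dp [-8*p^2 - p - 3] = -16*p - 1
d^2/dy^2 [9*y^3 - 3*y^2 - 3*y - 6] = 54*y - 6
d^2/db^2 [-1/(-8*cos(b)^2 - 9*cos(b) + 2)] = (-256*sin(b)^4 + 273*sin(b)^2 + 252*cos(b) - 54*cos(3*b) + 177)/(-8*sin(b)^2 + 9*cos(b) + 6)^3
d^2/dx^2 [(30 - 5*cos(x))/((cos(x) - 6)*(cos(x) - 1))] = 5*(cos(x) + 2)/(cos(x) - 1)^2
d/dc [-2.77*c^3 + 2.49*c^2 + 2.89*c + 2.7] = -8.31*c^2 + 4.98*c + 2.89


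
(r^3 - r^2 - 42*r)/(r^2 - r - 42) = r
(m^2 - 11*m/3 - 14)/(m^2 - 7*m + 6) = (m + 7/3)/(m - 1)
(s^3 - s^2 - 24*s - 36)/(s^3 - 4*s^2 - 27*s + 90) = (s^2 + 5*s + 6)/(s^2 + 2*s - 15)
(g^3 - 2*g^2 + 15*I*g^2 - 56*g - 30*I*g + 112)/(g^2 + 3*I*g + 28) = (g^2 + g*(-2 + 8*I) - 16*I)/(g - 4*I)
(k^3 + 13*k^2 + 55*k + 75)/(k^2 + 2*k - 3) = (k^2 + 10*k + 25)/(k - 1)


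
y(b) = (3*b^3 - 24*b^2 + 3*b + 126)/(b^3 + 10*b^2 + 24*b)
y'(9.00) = 0.11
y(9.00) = 0.23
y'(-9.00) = 10.63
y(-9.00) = 29.87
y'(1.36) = -2.69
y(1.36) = 1.74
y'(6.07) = 0.09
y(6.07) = -0.09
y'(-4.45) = -236.75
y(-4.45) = -202.00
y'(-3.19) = -73.72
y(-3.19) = 31.01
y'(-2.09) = -9.38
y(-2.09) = 0.80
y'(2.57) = -0.54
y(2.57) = 0.18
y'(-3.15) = -66.06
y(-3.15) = 28.22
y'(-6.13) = 6910.21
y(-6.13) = 875.03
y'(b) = (-3*b^2 - 20*b - 24)*(3*b^3 - 24*b^2 + 3*b + 126)/(b^3 + 10*b^2 + 24*b)^2 + (9*b^2 - 48*b + 3)/(b^3 + 10*b^2 + 24*b)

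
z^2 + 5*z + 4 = (z + 1)*(z + 4)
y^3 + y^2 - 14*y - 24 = (y - 4)*(y + 2)*(y + 3)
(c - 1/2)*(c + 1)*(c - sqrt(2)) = c^3 - sqrt(2)*c^2 + c^2/2 - sqrt(2)*c/2 - c/2 + sqrt(2)/2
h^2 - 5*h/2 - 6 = (h - 4)*(h + 3/2)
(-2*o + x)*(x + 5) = -2*o*x - 10*o + x^2 + 5*x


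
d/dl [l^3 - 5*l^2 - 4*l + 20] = 3*l^2 - 10*l - 4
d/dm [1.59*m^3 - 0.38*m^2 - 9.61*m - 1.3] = 4.77*m^2 - 0.76*m - 9.61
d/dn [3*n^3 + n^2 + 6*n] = 9*n^2 + 2*n + 6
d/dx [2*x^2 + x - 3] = 4*x + 1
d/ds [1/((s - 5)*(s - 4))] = (9 - 2*s)/(s^4 - 18*s^3 + 121*s^2 - 360*s + 400)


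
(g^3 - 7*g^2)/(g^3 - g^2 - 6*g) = g*(7 - g)/(-g^2 + g + 6)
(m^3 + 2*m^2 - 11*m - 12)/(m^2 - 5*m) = (m^3 + 2*m^2 - 11*m - 12)/(m*(m - 5))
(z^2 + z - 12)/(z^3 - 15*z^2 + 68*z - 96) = (z + 4)/(z^2 - 12*z + 32)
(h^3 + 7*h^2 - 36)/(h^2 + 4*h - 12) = h + 3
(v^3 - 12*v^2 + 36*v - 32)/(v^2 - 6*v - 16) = (v^2 - 4*v + 4)/(v + 2)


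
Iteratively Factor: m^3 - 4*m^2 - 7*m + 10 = (m - 1)*(m^2 - 3*m - 10) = (m - 5)*(m - 1)*(m + 2)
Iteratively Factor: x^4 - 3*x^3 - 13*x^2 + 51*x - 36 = (x - 1)*(x^3 - 2*x^2 - 15*x + 36) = (x - 3)*(x - 1)*(x^2 + x - 12) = (x - 3)^2*(x - 1)*(x + 4)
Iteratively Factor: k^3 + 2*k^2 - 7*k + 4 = (k - 1)*(k^2 + 3*k - 4) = (k - 1)^2*(k + 4)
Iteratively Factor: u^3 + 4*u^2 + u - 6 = (u - 1)*(u^2 + 5*u + 6) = (u - 1)*(u + 3)*(u + 2)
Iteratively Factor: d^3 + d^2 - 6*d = (d)*(d^2 + d - 6) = d*(d + 3)*(d - 2)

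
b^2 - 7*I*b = b*(b - 7*I)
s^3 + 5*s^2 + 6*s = s*(s + 2)*(s + 3)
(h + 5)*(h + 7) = h^2 + 12*h + 35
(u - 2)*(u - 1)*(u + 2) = u^3 - u^2 - 4*u + 4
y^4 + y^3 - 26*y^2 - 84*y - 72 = (y - 6)*(y + 2)^2*(y + 3)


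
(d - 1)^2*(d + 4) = d^3 + 2*d^2 - 7*d + 4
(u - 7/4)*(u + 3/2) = u^2 - u/4 - 21/8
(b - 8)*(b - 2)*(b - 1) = b^3 - 11*b^2 + 26*b - 16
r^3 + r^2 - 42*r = r*(r - 6)*(r + 7)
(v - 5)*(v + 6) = v^2 + v - 30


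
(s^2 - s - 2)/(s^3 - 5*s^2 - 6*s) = (s - 2)/(s*(s - 6))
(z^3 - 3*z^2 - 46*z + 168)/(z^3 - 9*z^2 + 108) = (z^2 + 3*z - 28)/(z^2 - 3*z - 18)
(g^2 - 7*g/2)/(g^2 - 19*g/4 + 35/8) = 4*g/(4*g - 5)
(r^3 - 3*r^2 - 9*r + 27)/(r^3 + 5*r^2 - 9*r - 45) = (r - 3)/(r + 5)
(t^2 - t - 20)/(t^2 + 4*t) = (t - 5)/t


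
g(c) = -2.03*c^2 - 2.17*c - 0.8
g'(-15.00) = 58.73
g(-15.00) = -425.00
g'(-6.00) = 22.19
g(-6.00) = -60.86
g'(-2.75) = 9.00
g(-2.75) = -10.18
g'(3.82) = -17.68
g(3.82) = -38.71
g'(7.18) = -31.32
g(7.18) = -121.03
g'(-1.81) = 5.18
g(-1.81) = -3.52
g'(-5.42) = 19.84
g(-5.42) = -48.67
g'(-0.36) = -0.71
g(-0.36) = -0.28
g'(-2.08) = 6.27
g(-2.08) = -5.07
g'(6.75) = -29.58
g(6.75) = -107.94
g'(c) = -4.06*c - 2.17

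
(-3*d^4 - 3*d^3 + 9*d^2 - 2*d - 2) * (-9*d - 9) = 27*d^5 + 54*d^4 - 54*d^3 - 63*d^2 + 36*d + 18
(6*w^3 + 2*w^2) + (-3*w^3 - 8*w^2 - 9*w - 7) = 3*w^3 - 6*w^2 - 9*w - 7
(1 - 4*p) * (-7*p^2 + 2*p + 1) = 28*p^3 - 15*p^2 - 2*p + 1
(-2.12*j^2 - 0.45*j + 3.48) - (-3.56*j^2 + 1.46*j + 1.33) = 1.44*j^2 - 1.91*j + 2.15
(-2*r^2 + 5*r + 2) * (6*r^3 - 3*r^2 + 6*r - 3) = -12*r^5 + 36*r^4 - 15*r^3 + 30*r^2 - 3*r - 6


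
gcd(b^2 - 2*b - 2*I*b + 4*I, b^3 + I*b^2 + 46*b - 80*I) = b - 2*I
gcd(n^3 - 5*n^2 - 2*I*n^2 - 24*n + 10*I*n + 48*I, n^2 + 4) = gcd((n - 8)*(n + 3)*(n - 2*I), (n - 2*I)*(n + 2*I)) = n - 2*I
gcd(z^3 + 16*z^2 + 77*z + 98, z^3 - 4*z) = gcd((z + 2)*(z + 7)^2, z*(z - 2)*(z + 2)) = z + 2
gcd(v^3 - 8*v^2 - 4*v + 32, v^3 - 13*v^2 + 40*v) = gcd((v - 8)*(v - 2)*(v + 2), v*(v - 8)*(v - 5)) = v - 8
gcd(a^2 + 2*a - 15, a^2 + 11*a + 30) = a + 5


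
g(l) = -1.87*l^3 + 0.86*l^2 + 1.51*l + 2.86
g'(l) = -5.61*l^2 + 1.72*l + 1.51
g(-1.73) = 12.50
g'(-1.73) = -18.26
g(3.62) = -69.11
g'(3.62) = -65.78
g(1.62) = -0.39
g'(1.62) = -10.43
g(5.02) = -204.45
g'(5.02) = -131.23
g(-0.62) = 2.70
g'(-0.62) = -1.71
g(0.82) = 3.65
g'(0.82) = -0.85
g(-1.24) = 5.88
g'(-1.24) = -9.25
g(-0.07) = 2.76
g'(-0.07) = 1.36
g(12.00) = -3086.54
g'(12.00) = -785.69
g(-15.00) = 6484.96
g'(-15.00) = -1286.54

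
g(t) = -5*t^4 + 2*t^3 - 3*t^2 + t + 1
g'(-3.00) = 613.00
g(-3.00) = -488.00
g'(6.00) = -4139.00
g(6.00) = -6149.00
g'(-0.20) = 2.60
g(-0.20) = 0.66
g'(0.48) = -2.71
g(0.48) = 0.74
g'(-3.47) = 929.70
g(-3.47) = -847.07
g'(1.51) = -63.24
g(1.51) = -23.44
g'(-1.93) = 178.71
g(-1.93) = -95.86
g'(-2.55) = 386.94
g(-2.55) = -265.63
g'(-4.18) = 1591.61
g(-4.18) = -1728.09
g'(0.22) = -0.24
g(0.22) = 1.08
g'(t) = -20*t^3 + 6*t^2 - 6*t + 1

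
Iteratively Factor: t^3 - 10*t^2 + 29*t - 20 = (t - 4)*(t^2 - 6*t + 5) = (t - 5)*(t - 4)*(t - 1)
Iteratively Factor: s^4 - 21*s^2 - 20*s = (s + 4)*(s^3 - 4*s^2 - 5*s) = s*(s + 4)*(s^2 - 4*s - 5) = s*(s + 1)*(s + 4)*(s - 5)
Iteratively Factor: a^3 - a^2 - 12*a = (a)*(a^2 - a - 12) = a*(a + 3)*(a - 4)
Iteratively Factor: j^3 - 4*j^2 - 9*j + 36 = (j - 3)*(j^2 - j - 12) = (j - 4)*(j - 3)*(j + 3)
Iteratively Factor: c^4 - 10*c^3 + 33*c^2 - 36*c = (c - 3)*(c^3 - 7*c^2 + 12*c) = (c - 3)^2*(c^2 - 4*c) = c*(c - 3)^2*(c - 4)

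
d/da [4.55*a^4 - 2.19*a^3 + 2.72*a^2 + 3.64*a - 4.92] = 18.2*a^3 - 6.57*a^2 + 5.44*a + 3.64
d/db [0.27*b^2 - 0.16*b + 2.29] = 0.54*b - 0.16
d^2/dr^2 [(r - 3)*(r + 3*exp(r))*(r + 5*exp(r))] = 8*r^2*exp(r) + 60*r*exp(2*r) + 8*r*exp(r) + 6*r - 120*exp(2*r) - 32*exp(r) - 6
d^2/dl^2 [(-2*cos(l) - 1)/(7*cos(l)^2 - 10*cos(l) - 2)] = 4*(-441*(1 - cos(2*l))^2*cos(l) - 168*(1 - cos(2*l))^2 - 25*cos(l) - 494*cos(2*l) - 273*cos(3*l) + 98*cos(5*l) + 474)/(20*cos(l) - 7*cos(2*l) - 3)^3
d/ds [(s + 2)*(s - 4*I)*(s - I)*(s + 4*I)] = 4*s^3 + 3*s^2*(2 - I) + 4*s*(8 - I) + 32 - 16*I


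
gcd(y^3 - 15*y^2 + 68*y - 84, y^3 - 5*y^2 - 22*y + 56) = y^2 - 9*y + 14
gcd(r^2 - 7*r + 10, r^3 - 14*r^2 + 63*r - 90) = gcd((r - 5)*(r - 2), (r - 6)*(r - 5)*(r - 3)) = r - 5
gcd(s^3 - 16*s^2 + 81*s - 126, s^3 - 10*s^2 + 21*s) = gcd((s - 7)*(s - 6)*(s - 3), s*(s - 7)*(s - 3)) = s^2 - 10*s + 21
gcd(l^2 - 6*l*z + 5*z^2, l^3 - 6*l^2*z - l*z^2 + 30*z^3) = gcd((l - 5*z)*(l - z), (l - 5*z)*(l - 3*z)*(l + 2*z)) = -l + 5*z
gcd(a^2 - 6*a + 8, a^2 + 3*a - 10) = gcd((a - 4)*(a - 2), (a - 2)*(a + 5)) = a - 2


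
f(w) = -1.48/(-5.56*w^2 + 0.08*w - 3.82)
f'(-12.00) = 0.00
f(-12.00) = 0.00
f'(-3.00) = 0.02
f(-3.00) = 0.03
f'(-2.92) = 0.02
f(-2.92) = 0.03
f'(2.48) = -0.03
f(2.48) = 0.04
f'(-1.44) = 0.10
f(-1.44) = 0.10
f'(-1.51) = 0.09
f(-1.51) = 0.09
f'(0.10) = -0.10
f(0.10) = 0.38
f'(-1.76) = 0.06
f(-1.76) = 0.07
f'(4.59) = -0.01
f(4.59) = 0.01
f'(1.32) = -0.12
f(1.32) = 0.11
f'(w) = -1.48*(11.12*w - 0.08)/(-5.56*w^2 + 0.08*w - 3.82)^2 = (0.1184 - 16.4576*w)/(5.56*w^2 - 0.08*w + 3.82)^2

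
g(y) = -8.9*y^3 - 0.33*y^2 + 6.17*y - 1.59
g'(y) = -26.7*y^2 - 0.66*y + 6.17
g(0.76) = -1.00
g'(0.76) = -9.75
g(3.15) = -263.61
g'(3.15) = -260.84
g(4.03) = -564.60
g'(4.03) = -430.12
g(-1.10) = 3.07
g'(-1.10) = -25.41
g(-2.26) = 85.51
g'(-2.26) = -128.71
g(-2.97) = 210.34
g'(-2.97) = -227.39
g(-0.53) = -3.63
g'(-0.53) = -0.98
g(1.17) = -9.08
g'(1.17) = -31.15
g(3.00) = -226.35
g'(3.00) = -236.11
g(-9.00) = 6404.25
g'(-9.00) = -2150.59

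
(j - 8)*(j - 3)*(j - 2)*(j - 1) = j^4 - 14*j^3 + 59*j^2 - 94*j + 48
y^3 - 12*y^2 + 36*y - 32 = (y - 8)*(y - 2)^2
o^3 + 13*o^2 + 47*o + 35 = (o + 1)*(o + 5)*(o + 7)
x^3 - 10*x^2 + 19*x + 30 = (x - 6)*(x - 5)*(x + 1)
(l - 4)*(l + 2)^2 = l^3 - 12*l - 16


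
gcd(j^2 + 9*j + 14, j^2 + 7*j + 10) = j + 2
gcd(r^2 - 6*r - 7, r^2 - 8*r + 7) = r - 7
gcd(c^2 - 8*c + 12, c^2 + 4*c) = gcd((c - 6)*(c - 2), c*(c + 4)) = 1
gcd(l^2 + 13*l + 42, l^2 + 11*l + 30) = l + 6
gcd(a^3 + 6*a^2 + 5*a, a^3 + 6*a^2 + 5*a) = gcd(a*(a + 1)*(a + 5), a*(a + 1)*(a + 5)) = a^3 + 6*a^2 + 5*a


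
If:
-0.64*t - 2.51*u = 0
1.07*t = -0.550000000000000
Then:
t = -0.51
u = 0.13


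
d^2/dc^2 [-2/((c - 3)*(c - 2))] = 4*(-(c - 3)^2 - (c - 3)*(c - 2) - (c - 2)^2)/((c - 3)^3*(c - 2)^3)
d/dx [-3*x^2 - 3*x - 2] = -6*x - 3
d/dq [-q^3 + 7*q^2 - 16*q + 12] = -3*q^2 + 14*q - 16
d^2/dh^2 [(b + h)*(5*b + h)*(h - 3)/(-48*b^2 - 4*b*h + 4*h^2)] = 3*b*(-268*b^4 - 204*b^3*h + 137*b^3 - 84*b^2*h^2 + 201*b^2*h - 8*b*h^3 + 51*b*h^2 + 7*h^3)/(2*(1728*b^6 + 432*b^5*h - 396*b^4*h^2 - 71*b^3*h^3 + 33*b^2*h^4 + 3*b*h^5 - h^6))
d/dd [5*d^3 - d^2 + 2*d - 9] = 15*d^2 - 2*d + 2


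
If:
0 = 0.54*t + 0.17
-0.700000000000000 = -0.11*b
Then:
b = 6.36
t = -0.31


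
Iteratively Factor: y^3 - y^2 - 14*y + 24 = (y - 3)*(y^2 + 2*y - 8) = (y - 3)*(y + 4)*(y - 2)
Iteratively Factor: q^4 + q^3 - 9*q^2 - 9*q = (q + 3)*(q^3 - 2*q^2 - 3*q) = (q + 1)*(q + 3)*(q^2 - 3*q) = q*(q + 1)*(q + 3)*(q - 3)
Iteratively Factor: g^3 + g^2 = (g)*(g^2 + g) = g^2*(g + 1)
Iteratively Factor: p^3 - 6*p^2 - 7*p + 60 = (p - 4)*(p^2 - 2*p - 15) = (p - 4)*(p + 3)*(p - 5)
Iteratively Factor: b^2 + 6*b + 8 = (b + 4)*(b + 2)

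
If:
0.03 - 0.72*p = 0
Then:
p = 0.04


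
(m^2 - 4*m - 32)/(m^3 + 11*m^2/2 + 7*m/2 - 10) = 2*(m - 8)/(2*m^2 + 3*m - 5)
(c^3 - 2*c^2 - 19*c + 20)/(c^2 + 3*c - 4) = c - 5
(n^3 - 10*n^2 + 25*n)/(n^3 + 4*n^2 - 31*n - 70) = n*(n - 5)/(n^2 + 9*n + 14)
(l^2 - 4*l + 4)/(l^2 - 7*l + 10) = (l - 2)/(l - 5)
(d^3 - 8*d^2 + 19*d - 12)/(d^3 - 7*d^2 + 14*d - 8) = (d - 3)/(d - 2)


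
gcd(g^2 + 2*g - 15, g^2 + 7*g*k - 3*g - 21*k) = g - 3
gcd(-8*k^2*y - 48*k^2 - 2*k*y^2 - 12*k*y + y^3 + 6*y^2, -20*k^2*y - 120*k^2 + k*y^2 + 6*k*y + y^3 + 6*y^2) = -4*k*y - 24*k + y^2 + 6*y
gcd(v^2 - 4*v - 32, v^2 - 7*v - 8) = v - 8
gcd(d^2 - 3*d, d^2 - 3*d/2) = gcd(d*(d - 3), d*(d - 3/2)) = d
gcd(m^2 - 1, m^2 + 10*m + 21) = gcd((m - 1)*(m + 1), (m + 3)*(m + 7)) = 1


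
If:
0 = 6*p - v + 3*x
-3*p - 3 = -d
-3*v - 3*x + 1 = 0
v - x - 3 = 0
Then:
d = 35/6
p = 17/18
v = 5/3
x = -4/3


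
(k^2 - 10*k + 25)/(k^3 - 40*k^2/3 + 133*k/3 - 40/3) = 3*(k - 5)/(3*k^2 - 25*k + 8)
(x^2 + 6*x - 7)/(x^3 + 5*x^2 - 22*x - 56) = (x - 1)/(x^2 - 2*x - 8)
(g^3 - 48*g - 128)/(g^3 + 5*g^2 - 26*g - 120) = (g^2 - 4*g - 32)/(g^2 + g - 30)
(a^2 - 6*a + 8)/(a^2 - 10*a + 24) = (a - 2)/(a - 6)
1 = 1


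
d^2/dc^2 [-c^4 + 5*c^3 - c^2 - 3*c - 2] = -12*c^2 + 30*c - 2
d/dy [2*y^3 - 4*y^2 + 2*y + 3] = 6*y^2 - 8*y + 2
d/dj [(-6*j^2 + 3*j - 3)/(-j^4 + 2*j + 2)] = 3*((1 - 4*j)*(-j^4 + 2*j + 2) - 2*(2*j^3 - 1)*(2*j^2 - j + 1))/(-j^4 + 2*j + 2)^2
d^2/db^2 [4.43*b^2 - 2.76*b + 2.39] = 8.86000000000000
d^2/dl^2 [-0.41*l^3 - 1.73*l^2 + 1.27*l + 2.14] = -2.46*l - 3.46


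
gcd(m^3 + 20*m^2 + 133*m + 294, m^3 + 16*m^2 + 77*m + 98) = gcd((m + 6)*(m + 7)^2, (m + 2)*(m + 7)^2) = m^2 + 14*m + 49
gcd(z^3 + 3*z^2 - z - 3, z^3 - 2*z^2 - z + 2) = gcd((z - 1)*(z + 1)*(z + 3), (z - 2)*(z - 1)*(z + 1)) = z^2 - 1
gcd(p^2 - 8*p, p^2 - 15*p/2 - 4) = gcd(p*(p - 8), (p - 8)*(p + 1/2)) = p - 8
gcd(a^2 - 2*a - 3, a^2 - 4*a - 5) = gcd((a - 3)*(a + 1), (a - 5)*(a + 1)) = a + 1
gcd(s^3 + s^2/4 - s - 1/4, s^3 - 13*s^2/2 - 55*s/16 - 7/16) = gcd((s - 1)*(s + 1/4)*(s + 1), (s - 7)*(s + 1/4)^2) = s + 1/4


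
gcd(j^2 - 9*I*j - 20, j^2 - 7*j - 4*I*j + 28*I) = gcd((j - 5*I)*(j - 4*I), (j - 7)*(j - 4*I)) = j - 4*I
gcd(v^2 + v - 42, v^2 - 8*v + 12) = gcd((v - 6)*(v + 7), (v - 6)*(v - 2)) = v - 6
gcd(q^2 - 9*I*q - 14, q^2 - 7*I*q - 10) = q - 2*I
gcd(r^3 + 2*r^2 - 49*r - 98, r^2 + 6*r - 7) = r + 7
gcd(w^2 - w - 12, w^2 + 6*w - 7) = 1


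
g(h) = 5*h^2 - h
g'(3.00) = 29.00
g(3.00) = 42.00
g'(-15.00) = -151.00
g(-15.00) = 1140.00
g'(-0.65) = -7.50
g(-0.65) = 2.76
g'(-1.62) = -17.20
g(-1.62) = 14.74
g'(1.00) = 9.00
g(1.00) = 4.00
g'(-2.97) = -30.70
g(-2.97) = 47.07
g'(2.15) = 20.50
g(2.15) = 20.96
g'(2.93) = 28.30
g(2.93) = 39.99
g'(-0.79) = -8.90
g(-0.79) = 3.91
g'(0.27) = 1.70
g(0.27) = 0.09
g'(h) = 10*h - 1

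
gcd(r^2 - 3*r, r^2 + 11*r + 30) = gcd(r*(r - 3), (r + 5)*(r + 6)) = 1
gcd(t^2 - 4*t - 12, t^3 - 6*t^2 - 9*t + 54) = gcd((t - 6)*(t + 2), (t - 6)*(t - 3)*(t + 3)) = t - 6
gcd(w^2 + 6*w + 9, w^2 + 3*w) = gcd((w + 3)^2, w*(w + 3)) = w + 3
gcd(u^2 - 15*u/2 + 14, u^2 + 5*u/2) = 1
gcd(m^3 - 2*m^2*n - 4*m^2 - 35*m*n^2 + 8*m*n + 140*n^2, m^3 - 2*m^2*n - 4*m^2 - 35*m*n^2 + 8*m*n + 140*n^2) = m^3 - 2*m^2*n - 4*m^2 - 35*m*n^2 + 8*m*n + 140*n^2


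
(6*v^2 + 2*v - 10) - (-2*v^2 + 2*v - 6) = 8*v^2 - 4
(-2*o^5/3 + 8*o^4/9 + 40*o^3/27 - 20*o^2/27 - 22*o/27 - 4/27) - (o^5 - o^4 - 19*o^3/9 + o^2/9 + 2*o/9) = -5*o^5/3 + 17*o^4/9 + 97*o^3/27 - 23*o^2/27 - 28*o/27 - 4/27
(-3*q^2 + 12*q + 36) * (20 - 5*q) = 15*q^3 - 120*q^2 + 60*q + 720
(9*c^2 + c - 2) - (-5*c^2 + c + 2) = 14*c^2 - 4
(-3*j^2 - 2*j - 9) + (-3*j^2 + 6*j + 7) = -6*j^2 + 4*j - 2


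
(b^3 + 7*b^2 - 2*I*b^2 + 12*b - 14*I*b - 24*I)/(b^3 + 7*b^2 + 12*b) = (b - 2*I)/b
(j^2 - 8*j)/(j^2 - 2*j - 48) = j/(j + 6)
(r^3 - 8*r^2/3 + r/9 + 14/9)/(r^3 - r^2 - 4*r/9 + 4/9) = (3*r - 7)/(3*r - 2)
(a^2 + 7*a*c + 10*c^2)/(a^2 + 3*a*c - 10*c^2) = (a + 2*c)/(a - 2*c)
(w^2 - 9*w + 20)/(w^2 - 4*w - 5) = (w - 4)/(w + 1)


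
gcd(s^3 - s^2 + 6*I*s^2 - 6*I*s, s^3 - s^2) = s^2 - s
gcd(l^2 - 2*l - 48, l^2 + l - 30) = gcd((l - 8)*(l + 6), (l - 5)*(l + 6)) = l + 6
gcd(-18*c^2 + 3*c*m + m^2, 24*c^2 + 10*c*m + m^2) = 6*c + m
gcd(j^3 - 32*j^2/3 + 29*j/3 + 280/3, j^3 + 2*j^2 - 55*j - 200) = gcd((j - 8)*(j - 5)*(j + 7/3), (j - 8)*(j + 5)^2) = j - 8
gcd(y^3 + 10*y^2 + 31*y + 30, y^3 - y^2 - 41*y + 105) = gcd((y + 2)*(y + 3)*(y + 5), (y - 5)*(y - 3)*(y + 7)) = 1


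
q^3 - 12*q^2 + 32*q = q*(q - 8)*(q - 4)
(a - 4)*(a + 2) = a^2 - 2*a - 8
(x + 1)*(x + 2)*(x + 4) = x^3 + 7*x^2 + 14*x + 8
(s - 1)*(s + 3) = s^2 + 2*s - 3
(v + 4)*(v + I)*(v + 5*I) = v^3 + 4*v^2 + 6*I*v^2 - 5*v + 24*I*v - 20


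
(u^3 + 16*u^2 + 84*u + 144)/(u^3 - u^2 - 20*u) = (u^2 + 12*u + 36)/(u*(u - 5))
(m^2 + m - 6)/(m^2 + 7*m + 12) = (m - 2)/(m + 4)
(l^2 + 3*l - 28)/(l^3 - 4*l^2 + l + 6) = (l^2 + 3*l - 28)/(l^3 - 4*l^2 + l + 6)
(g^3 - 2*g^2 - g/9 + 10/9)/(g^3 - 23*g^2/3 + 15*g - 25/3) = (g + 2/3)/(g - 5)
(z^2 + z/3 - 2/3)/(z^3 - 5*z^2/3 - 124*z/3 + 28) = (z + 1)/(z^2 - z - 42)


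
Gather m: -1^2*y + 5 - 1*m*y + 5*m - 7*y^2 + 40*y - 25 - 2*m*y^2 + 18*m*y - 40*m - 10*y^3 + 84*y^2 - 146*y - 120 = m*(-2*y^2 + 17*y - 35) - 10*y^3 + 77*y^2 - 107*y - 140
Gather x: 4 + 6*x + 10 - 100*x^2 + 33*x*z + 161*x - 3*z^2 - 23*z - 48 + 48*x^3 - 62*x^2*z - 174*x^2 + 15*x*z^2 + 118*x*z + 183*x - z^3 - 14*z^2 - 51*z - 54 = 48*x^3 + x^2*(-62*z - 274) + x*(15*z^2 + 151*z + 350) - z^3 - 17*z^2 - 74*z - 88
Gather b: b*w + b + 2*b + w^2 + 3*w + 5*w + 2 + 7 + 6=b*(w + 3) + w^2 + 8*w + 15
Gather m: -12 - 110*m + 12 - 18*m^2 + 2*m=-18*m^2 - 108*m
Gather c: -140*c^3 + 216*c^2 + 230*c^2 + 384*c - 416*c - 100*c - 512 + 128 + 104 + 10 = -140*c^3 + 446*c^2 - 132*c - 270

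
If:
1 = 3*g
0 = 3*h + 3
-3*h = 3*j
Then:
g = 1/3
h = -1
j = 1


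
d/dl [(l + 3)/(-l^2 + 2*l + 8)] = (-l^2 + 2*l + 2*(l - 1)*(l + 3) + 8)/(-l^2 + 2*l + 8)^2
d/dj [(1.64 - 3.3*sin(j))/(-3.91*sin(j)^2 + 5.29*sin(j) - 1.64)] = (-12.903*sin(j)^2 + 12.8248*sin(j) - 3.2636)*cos(j)/(15.2881*sin(j)^4 - 41.3678*sin(j)^3 + 40.8089*sin(j)^2 - 17.3512*sin(j) + 2.6896)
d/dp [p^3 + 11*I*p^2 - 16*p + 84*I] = 3*p^2 + 22*I*p - 16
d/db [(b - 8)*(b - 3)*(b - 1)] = 3*b^2 - 24*b + 35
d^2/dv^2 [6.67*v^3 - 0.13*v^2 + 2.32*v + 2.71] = 40.02*v - 0.26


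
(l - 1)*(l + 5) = l^2 + 4*l - 5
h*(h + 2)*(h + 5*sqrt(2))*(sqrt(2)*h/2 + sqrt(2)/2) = sqrt(2)*h^4/2 + 3*sqrt(2)*h^3/2 + 5*h^3 + sqrt(2)*h^2 + 15*h^2 + 10*h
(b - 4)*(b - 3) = b^2 - 7*b + 12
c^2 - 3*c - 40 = (c - 8)*(c + 5)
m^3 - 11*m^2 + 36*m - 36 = (m - 6)*(m - 3)*(m - 2)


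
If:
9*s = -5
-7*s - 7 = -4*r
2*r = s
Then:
No Solution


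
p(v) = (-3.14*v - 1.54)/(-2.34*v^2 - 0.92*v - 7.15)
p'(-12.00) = -0.01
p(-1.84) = -0.32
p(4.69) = 0.26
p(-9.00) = -0.14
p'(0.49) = 0.24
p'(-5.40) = -0.03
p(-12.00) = -0.11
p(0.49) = 0.38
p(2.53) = 0.39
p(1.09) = 0.45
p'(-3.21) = -0.04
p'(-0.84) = 0.34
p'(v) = (-3.14*v - 1.54)*(4.68*v + 0.92)/(-2.34*v^2 - 0.92*v - 7.15)^2 - 3.14/(-2.34*v^2 - 0.92*v - 7.15)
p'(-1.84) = 0.05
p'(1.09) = 0.04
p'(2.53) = -0.07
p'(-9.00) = -0.01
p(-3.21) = -0.30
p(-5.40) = -0.22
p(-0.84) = -0.14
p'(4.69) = -0.04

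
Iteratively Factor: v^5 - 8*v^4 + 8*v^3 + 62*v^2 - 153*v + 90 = (v - 5)*(v^4 - 3*v^3 - 7*v^2 + 27*v - 18) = (v - 5)*(v - 2)*(v^3 - v^2 - 9*v + 9) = (v - 5)*(v - 3)*(v - 2)*(v^2 + 2*v - 3) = (v - 5)*(v - 3)*(v - 2)*(v - 1)*(v + 3)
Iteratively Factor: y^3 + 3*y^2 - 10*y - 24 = (y - 3)*(y^2 + 6*y + 8) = (y - 3)*(y + 4)*(y + 2)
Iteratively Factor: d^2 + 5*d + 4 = (d + 1)*(d + 4)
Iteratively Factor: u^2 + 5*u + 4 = (u + 1)*(u + 4)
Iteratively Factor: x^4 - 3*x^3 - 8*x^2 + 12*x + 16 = (x + 1)*(x^3 - 4*x^2 - 4*x + 16) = (x - 4)*(x + 1)*(x^2 - 4) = (x - 4)*(x + 1)*(x + 2)*(x - 2)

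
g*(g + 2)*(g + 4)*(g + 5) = g^4 + 11*g^3 + 38*g^2 + 40*g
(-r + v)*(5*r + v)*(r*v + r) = -5*r^3*v - 5*r^3 + 4*r^2*v^2 + 4*r^2*v + r*v^3 + r*v^2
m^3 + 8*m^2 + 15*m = m*(m + 3)*(m + 5)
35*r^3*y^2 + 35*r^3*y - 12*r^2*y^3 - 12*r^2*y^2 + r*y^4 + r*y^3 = y*(-7*r + y)*(-5*r + y)*(r*y + r)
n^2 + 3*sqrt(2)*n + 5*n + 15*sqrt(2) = (n + 5)*(n + 3*sqrt(2))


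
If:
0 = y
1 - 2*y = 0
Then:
No Solution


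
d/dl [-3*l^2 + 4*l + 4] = 4 - 6*l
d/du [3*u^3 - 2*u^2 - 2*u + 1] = 9*u^2 - 4*u - 2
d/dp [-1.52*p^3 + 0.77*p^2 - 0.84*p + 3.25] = -4.56*p^2 + 1.54*p - 0.84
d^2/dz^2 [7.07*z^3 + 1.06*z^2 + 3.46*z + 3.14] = 42.42*z + 2.12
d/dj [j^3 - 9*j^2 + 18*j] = 3*j^2 - 18*j + 18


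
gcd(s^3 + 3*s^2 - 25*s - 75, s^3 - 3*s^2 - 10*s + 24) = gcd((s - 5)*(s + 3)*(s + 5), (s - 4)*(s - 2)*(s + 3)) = s + 3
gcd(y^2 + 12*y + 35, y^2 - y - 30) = y + 5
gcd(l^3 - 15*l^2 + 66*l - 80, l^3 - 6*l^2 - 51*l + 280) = l^2 - 13*l + 40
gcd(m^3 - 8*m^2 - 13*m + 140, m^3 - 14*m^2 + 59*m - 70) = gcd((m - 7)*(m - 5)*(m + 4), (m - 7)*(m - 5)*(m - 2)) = m^2 - 12*m + 35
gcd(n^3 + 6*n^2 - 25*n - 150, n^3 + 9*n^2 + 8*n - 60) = n^2 + 11*n + 30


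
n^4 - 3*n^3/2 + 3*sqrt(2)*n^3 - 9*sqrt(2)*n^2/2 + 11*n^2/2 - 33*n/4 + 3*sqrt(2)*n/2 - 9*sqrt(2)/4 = (n - 3/2)*(n + sqrt(2)/2)*(n + sqrt(2))*(n + 3*sqrt(2)/2)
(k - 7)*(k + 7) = k^2 - 49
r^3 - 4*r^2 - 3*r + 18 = (r - 3)^2*(r + 2)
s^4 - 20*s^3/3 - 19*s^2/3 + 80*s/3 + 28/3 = (s - 7)*(s - 2)*(s + 1/3)*(s + 2)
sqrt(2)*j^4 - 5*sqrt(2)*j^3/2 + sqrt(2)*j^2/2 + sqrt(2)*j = j*(j - 2)*(j - 1)*(sqrt(2)*j + sqrt(2)/2)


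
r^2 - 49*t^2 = (r - 7*t)*(r + 7*t)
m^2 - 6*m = m*(m - 6)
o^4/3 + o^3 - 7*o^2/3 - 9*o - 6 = (o/3 + 1)*(o - 3)*(o + 1)*(o + 2)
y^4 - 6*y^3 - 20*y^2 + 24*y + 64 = (y - 8)*(y - 2)*(y + 2)^2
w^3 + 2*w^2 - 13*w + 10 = (w - 2)*(w - 1)*(w + 5)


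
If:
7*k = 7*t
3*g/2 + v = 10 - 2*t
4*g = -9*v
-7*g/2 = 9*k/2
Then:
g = -20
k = 140/9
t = 140/9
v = 80/9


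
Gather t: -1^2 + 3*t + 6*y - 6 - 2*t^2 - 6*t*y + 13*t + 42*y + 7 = -2*t^2 + t*(16 - 6*y) + 48*y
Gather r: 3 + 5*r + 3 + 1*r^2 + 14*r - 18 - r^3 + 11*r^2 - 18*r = -r^3 + 12*r^2 + r - 12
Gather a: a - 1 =a - 1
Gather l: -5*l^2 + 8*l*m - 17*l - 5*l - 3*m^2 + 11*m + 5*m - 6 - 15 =-5*l^2 + l*(8*m - 22) - 3*m^2 + 16*m - 21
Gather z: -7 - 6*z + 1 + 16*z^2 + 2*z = 16*z^2 - 4*z - 6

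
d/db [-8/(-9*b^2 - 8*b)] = 16*(-9*b - 4)/(b^2*(9*b + 8)^2)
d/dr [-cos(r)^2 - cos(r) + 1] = sin(r) + sin(2*r)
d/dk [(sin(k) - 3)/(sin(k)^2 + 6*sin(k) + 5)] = (6*sin(k) + cos(k)^2 + 22)*cos(k)/(sin(k)^2 + 6*sin(k) + 5)^2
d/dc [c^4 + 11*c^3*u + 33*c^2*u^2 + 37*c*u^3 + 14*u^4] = 4*c^3 + 33*c^2*u + 66*c*u^2 + 37*u^3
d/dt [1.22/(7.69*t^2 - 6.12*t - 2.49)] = (7.4664 - 18.7636*t)/(-7.69*t^2 + 6.12*t + 2.49)^2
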